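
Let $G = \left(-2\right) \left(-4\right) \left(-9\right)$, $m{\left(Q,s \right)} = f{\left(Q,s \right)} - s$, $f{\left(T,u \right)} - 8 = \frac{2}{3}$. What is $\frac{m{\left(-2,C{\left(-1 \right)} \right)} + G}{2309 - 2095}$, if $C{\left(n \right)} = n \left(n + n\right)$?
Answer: $- \frac{98}{321} \approx -0.3053$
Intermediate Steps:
$f{\left(T,u \right)} = \frac{26}{3}$ ($f{\left(T,u \right)} = 8 + \frac{2}{3} = \frac{26}{3}$)
$C{\left(n \right)} = 2 n^{2}$ ($C{\left(n \right)} = n 2 n = 2 n^{2}$)
$m{\left(Q,s \right)} = \frac{26}{3} - s$
$G = -72$ ($G = 8 \left(-9\right) = -72$)
$\frac{m{\left(-2,C{\left(-1 \right)} \right)} + G}{2309 - 2095} = \frac{\left(\frac{26}{3} - 2 \left(-1\right)^{2}\right) - 72}{2309 - 2095} = \frac{\left(\frac{26}{3} - 2 \cdot 1\right) - 72}{214} = \left(\left(\frac{26}{3} - 2\right) - 72\right) \frac{1}{214} = \left(\frac{20}{3} - 72\right) \frac{1}{214} = \left(- \frac{196}{3}\right) \frac{1}{214} = - \frac{98}{321}$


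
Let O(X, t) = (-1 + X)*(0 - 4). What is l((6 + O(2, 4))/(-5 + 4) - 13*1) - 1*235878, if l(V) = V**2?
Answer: -235653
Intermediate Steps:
O(X, t) = 4 - 4*X (O(X, t) = (-1 + X)*(-4) = 4 - 4*X)
l((6 + O(2, 4))/(-5 + 4) - 13*1) - 1*235878 = ((6 + (4 - 4*2))/(-5 + 4) - 13*1)**2 - 1*235878 = ((6 + (4 - 8))/(-1) - 13)**2 - 235878 = ((6 - 4)*(-1) - 13)**2 - 235878 = (2*(-1) - 13)**2 - 235878 = (-2 - 13)**2 - 235878 = (-15)**2 - 235878 = 225 - 235878 = -235653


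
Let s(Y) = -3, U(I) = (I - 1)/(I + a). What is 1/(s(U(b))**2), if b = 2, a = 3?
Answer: 1/9 ≈ 0.11111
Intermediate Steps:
U(I) = (-1 + I)/(3 + I) (U(I) = (I - 1)/(I + 3) = (-1 + I)/(3 + I))
1/(s(U(b))**2) = 1/((-3)**2) = 1/9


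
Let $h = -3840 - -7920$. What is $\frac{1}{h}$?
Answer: $\frac{1}{4080} \approx 0.0002451$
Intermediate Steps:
$h = 4080$ ($h = -3840 + 7920 = 4080$)
$\frac{1}{h} = \frac{1}{4080}$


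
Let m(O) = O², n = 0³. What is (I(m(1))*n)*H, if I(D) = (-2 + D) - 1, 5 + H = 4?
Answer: 0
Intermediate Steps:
H = -1 (H = -5 + 4 = -1)
n = 0
I(D) = -3 + D
(I(m(1))*n)*H = ((-3 + 1²)*0)*(-1) = ((-3 + 1)*0)*(-1) = -2*0*(-1) = 0*(-1) = 0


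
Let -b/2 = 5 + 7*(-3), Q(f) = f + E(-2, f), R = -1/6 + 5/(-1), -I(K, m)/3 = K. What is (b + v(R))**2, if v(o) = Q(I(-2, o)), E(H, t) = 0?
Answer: 1444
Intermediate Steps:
I(K, m) = -3*K
R = -31/6 (R = -1*1/6 + 5*(-1) = -1/6 - 5 = -31/6 ≈ -5.1667)
Q(f) = f (Q(f) = f + 0 = f)
v(o) = 6 (v(o) = -3*(-2) = 6)
b = 32 (b = -2*(5 + 7*(-3)) = -2*(5 - 21) = -2*(-16) = 32)
(b + v(R))**2 = (32 + 6)**2 = 38**2 = 1444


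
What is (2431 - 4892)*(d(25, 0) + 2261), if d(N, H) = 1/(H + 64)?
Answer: -356119005/64 ≈ -5.5644e+6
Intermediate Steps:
d(N, H) = 1/(64 + H)
(2431 - 4892)*(d(25, 0) + 2261) = (2431 - 4892)*(1/(64 + 0) + 2261) = -2461*(1/64 + 2261) = -2461*144705/64 = -356119005/64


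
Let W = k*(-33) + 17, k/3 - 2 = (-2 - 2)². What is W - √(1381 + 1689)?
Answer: -1765 - √3070 ≈ -1820.4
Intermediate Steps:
k = 54 (k = 6 + 3*(-2 - 2)² = 6 + 3*(-4)² = 6 + 3*16 = 6 + 48 = 54)
W = -1765 (W = 54*(-33) + 17 = -1782 + 17 = -1765)
W - √(1381 + 1689) = -1765 - √(1381 + 1689) = -1765 - √3070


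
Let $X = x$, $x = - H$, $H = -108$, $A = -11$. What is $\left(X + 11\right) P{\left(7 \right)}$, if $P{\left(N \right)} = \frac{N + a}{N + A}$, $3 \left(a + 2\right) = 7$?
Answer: $- \frac{1309}{6} \approx -218.17$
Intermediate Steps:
$a = \frac{1}{3}$ ($a = -2 + \frac{1}{3} \cdot 7 = -2 + \frac{7}{3} = \frac{1}{3} \approx 0.33333$)
$P{\left(N \right)} = \frac{\frac{1}{3} + N}{-11 + N}$ ($P{\left(N \right)} = \frac{N + \frac{1}{3}}{N - 11} = \frac{\frac{1}{3} + N}{-11 + N}$)
$x = 108$ ($x = \left(-1\right) \left(-108\right) = 108$)
$X = 108$
$\left(X + 11\right) P{\left(7 \right)} = \left(108 + 11\right) \frac{\frac{1}{3} + 7}{-11 + 7} = 119 \frac{1}{-4} \cdot \frac{22}{3} = 119 \left(\left(- \frac{1}{4}\right) \frac{22}{3}\right) = 119 \left(- \frac{11}{6}\right) = - \frac{1309}{6}$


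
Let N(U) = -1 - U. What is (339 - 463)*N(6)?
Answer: 868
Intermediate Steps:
(339 - 463)*N(6) = (339 - 463)*(-1 - 1*6) = -124*(-1 - 6) = -124*(-7) = 868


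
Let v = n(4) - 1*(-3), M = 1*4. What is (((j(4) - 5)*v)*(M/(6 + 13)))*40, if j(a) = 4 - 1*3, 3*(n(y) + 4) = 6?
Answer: -640/19 ≈ -33.684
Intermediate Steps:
n(y) = -2 (n(y) = -4 + (⅓)*6 = -4 + 2 = -2)
M = 4
v = 1 (v = -2 - 1*(-3) = -2 + 3 = 1)
j(a) = 1 (j(a) = 4 - 3 = 1)
(((j(4) - 5)*v)*(M/(6 + 13)))*40 = (((1 - 5)*1)*(4/(6 + 13)))*40 = ((-4*1)*(4/19))*40 = -16/19*40 = -640/19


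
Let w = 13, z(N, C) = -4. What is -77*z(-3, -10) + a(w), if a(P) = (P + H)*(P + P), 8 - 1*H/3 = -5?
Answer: 1660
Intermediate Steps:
H = 39 (H = 24 - 3*(-5) = 24 + 15 = 39)
a(P) = 2*P*(39 + P) (a(P) = (P + 39)*(P + P) = (39 + P)*(2*P) = 2*P*(39 + P))
-77*z(-3, -10) + a(w) = -77*(-4) + 2*13*(39 + 13) = 308 + 2*13*52 = 308 + 1352 = 1660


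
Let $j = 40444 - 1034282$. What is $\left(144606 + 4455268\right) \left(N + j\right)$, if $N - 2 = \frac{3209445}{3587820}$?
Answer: $- \frac{546725915825334085}{119594} \approx -4.5715 \cdot 10^{12}$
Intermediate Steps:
$N = \frac{692339}{239188}$ ($N = 2 + \frac{3209445}{3587820} = 2 + 3209445 \cdot \frac{1}{3587820} = 2 + \frac{213963}{239188} = \frac{692339}{239188} \approx 2.8945$)
$j = -993838$
$\left(144606 + 4455268\right) \left(N + j\right) = \left(144606 + 4455268\right) \left(\frac{692339}{239188} - 993838\right) = 4599874 \left(- \frac{237713431205}{239188}\right) = - \frac{546725915825334085}{119594}$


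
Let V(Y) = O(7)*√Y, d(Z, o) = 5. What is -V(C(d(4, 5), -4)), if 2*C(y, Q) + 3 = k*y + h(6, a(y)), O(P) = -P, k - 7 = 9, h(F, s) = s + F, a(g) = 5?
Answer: 14*√11 ≈ 46.433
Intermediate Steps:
h(F, s) = F + s
k = 16 (k = 7 + 9 = 16)
C(y, Q) = 4 + 8*y (C(y, Q) = -3/2 + (16*y + (6 + 5))/2 = -3/2 + (16*y + 11)/2 = -3/2 + (11 + 16*y)/2 = -3/2 + (11/2 + 8*y) = 4 + 8*y)
V(Y) = -7*√Y (V(Y) = (-1*7)*√Y = -7*√Y)
-V(C(d(4, 5), -4)) = -(-7)*√(4 + 8*5) = -(-7)*√(4 + 40) = -(-7)*√44 = -(-7)*2*√11 = -(-14)*√11 = 14*√11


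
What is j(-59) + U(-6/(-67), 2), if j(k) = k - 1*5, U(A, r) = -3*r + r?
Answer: -68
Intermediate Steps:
U(A, r) = -2*r
j(k) = -5 + k (j(k) = k - 5 = -5 + k)
j(-59) + U(-6/(-67), 2) = (-5 - 59) - 2*2 = -64 - 4 = -68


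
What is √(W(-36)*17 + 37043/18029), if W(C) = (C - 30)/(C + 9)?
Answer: √1054358717/4917 ≈ 6.6038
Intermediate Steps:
W(C) = (-30 + C)/(9 + C)
√(W(-36)*17 + 37043/18029) = √(((-30 - 36)/(9 - 36))*17 + 37043/18029) = √((-66/(-27))*17 + 37043*(1/18029)) = √(-1/27*(-66)*17 + 37043/18029) = √((22/9)*17 + 37043/18029) = √(374/9 + 37043/18029) = √(7076233/162261) = √1054358717/4917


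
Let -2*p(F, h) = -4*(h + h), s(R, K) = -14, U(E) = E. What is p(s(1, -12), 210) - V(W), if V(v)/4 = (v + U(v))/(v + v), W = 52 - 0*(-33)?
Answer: 836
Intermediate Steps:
W = 52 (W = 52 - 1*0 = 52 + 0 = 52)
p(F, h) = 4*h (p(F, h) = -(-2)*(h + h) = -(-2)*2*h = -(-4)*h = 4*h)
V(v) = 4 (V(v) = 4*((v + v)/(v + v)) = 4*((2*v)/((2*v))) = 4*((2*v)*(1/(2*v))) = 4*1 = 4)
p(s(1, -12), 210) - V(W) = 4*210 - 1*4 = 840 - 4 = 836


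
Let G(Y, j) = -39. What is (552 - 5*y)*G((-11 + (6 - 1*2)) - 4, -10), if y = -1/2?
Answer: -43251/2 ≈ -21626.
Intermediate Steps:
y = -½ (y = -1*½ = -½ ≈ -0.50000)
(552 - 5*y)*G((-11 + (6 - 1*2)) - 4, -10) = (552 - 5*(-½))*(-39) = (552 + 5/2)*(-39) = (1109/2)*(-39) = -43251/2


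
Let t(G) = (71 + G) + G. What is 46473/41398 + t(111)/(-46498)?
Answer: 76741855/68747293 ≈ 1.1163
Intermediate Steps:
t(G) = 71 + 2*G
46473/41398 + t(111)/(-46498) = 46473/41398 + (71 + 2*111)/(-46498) = 46473*(1/41398) + (71 + 222)*(-1/46498) = 6639/5914 + 293*(-1/46498) = 6639/5914 - 293/46498 = 76741855/68747293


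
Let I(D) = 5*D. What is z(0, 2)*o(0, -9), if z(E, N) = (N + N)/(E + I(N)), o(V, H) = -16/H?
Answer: 32/45 ≈ 0.71111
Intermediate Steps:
z(E, N) = 2*N/(E + 5*N) (z(E, N) = (N + N)/(E + 5*N) = (2*N)/(E + 5*N) = 2*N/(E + 5*N))
z(0, 2)*o(0, -9) = (2*2/(0 + 5*2))*(-16/(-9)) = (2*2/(0 + 10))*(-16*(-1/9)) = (2*2/10)*(16/9) = (2*2*(1/10))*(16/9) = (2/5)*(16/9) = 32/45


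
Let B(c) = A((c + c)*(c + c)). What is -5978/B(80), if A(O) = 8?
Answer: -2989/4 ≈ -747.25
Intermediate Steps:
B(c) = 8
-5978/B(80) = -5978/8 = -5978*⅛ = -2989/4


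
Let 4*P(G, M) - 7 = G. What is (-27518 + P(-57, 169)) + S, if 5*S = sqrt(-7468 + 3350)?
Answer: -55061/2 + I*sqrt(4118)/5 ≈ -27531.0 + 12.834*I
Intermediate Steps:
P(G, M) = 7/4 + G/4
S = I*sqrt(4118)/5 (S = sqrt(-7468 + 3350)/5 = sqrt(-4118)/5 = (I*sqrt(4118))/5 = I*sqrt(4118)/5 ≈ 12.834*I)
(-27518 + P(-57, 169)) + S = (-27518 + (7/4 + (1/4)*(-57))) + I*sqrt(4118)/5 = (-27518 + (7/4 - 57/4)) + I*sqrt(4118)/5 = (-27518 - 25/2) + I*sqrt(4118)/5 = -55061/2 + I*sqrt(4118)/5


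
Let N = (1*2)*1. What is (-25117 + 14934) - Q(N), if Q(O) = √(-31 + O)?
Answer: -10183 - I*√29 ≈ -10183.0 - 5.3852*I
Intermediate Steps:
N = 2 (N = 2*1 = 2)
(-25117 + 14934) - Q(N) = (-25117 + 14934) - √(-31 + 2) = -10183 - √(-29) = -10183 - I*√29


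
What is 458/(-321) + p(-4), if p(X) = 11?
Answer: 3073/321 ≈ 9.5732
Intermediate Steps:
458/(-321) + p(-4) = 458/(-321) + 11 = -1/321*458 + 11 = -458/321 + 11 = 3073/321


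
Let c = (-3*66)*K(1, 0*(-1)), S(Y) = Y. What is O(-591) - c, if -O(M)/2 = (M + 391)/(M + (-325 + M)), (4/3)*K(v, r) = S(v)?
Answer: 446779/3014 ≈ 148.23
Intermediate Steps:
K(v, r) = 3*v/4
O(M) = -2*(391 + M)/(-325 + 2*M) (O(M) = -2*(M + 391)/(M + (-325 + M)) = -2*(391 + M)/(-325 + 2*M))
c = -297/2 (c = (-3*66)*((3/4)*1) = -198*3/4 = -297/2 ≈ -148.50)
O(-591) - c = 2*(-391 - 1*(-591))/(-325 + 2*(-591)) - 1*(-297/2) = 2*(-391 + 591)/(-325 - 1182) + 297/2 = 2*200/(-1507) + 297/2 = 2*(-1/1507)*200 + 297/2 = -400/1507 + 297/2 = 446779/3014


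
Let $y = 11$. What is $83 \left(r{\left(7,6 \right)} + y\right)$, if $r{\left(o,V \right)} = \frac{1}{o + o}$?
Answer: $\frac{12865}{14} \approx 918.93$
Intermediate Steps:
$r{\left(o,V \right)} = \frac{1}{2 o}$
$83 \left(r{\left(7,6 \right)} + y\right) = 83 \left(\frac{1}{2 \cdot 7} + 11\right) = 83 \left(\frac{1}{2} \cdot \frac{1}{7} + 11\right) = 83 \left(\frac{1}{14} + 11\right) = 83 \cdot \frac{155}{14} = \frac{12865}{14}$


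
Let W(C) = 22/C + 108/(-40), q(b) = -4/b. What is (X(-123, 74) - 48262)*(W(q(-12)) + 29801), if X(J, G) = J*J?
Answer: -9894938519/10 ≈ -9.8949e+8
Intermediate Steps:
W(C) = -27/10 + 22/C (W(C) = 22/C + 108*(-1/40) = 22/C - 27/10 = -27/10 + 22/C)
X(J, G) = J**2
(X(-123, 74) - 48262)*(W(q(-12)) + 29801) = ((-123)**2 - 48262)*((-27/10 + 22/((-4/(-12)))) + 29801) = (15129 - 48262)*((-27/10 + 22/((-4*(-1/12)))) + 29801) = -33133*((-27/10 + 22/(1/3)) + 29801) = -33133*((-27/10 + 22*3) + 29801) = -33133*((-27/10 + 66) + 29801) = -33133*(633/10 + 29801) = -33133*298643/10 = -9894938519/10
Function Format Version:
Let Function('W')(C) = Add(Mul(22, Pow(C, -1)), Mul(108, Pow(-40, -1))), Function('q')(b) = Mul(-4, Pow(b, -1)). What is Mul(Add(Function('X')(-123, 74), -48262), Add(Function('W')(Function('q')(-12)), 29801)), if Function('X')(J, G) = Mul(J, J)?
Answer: Rational(-9894938519, 10) ≈ -9.8949e+8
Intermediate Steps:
Function('W')(C) = Add(Rational(-27, 10), Mul(22, Pow(C, -1))) (Function('W')(C) = Add(Mul(22, Pow(C, -1)), Mul(108, Rational(-1, 40))) = Add(Mul(22, Pow(C, -1)), Rational(-27, 10)) = Add(Rational(-27, 10), Mul(22, Pow(C, -1))))
Function('X')(J, G) = Pow(J, 2)
Mul(Add(Function('X')(-123, 74), -48262), Add(Function('W')(Function('q')(-12)), 29801)) = Mul(Add(Pow(-123, 2), -48262), Add(Add(Rational(-27, 10), Mul(22, Pow(Mul(-4, Pow(-12, -1)), -1))), 29801)) = Mul(Add(15129, -48262), Add(Add(Rational(-27, 10), Mul(22, Pow(Mul(-4, Rational(-1, 12)), -1))), 29801)) = Mul(-33133, Add(Add(Rational(-27, 10), Mul(22, Pow(Rational(1, 3), -1))), 29801)) = Mul(-33133, Add(Add(Rational(-27, 10), Mul(22, 3)), 29801)) = Mul(-33133, Add(Add(Rational(-27, 10), 66), 29801)) = Mul(-33133, Add(Rational(633, 10), 29801)) = Mul(-33133, Rational(298643, 10)) = Rational(-9894938519, 10)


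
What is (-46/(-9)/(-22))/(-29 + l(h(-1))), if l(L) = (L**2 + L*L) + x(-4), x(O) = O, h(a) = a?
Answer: 23/3069 ≈ 0.0074943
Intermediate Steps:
l(L) = -4 + 2*L**2 (l(L) = (L**2 + L*L) - 4 = (L**2 + L**2) - 4 = 2*L**2 - 4 = -4 + 2*L**2)
(-46/(-9)/(-22))/(-29 + l(h(-1))) = (-46/(-9)/(-22))/(-29 + (-4 + 2*(-1)**2)) = (-46*(-1/9)*(-1/22))/(-29 + (-4 + 2*1)) = ((46/9)*(-1/22))/(-29 + (-4 + 2)) = -23/(99*(-29 - 2)) = -23/99/(-31) = -23/99*(-1/31) = 23/3069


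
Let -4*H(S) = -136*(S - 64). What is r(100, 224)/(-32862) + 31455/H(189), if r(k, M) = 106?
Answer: 103322371/13966350 ≈ 7.3979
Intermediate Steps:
H(S) = -2176 + 34*S (H(S) = -(-34)*(S - 64) = -(-34)*(-64 + S) = -(8704 - 136*S)/4 = -2176 + 34*S)
r(100, 224)/(-32862) + 31455/H(189) = 106/(-32862) + 31455/(-2176 + 34*189) = 106*(-1/32862) + 31455/(-2176 + 6426) = -53/16431 + 31455/4250 = -53/16431 + 31455*(1/4250) = -53/16431 + 6291/850 = 103322371/13966350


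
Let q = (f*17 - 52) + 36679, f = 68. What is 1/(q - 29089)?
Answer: 1/8694 ≈ 0.00011502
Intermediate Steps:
q = 37783 (q = (68*17 - 52) + 36679 = (1156 - 52) + 36679 = 1104 + 36679 = 37783)
1/(q - 29089) = 1/(37783 - 29089) = 1/8694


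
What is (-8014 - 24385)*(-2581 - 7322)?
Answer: 320847297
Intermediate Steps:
(-8014 - 24385)*(-2581 - 7322) = -32399*(-9903) = 320847297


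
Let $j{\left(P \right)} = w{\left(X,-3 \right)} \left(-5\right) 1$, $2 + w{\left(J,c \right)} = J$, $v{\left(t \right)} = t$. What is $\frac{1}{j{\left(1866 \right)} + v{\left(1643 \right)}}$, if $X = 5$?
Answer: $\frac{1}{1628} \approx 0.00061425$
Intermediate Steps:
$w{\left(J,c \right)} = -2 + J$
$j{\left(P \right)} = -15$ ($j{\left(P \right)} = \left(-2 + 5\right) \left(-5\right) 1 = 3 \left(-5\right) 1 = \left(-15\right) 1 = -15$)
$\frac{1}{j{\left(1866 \right)} + v{\left(1643 \right)}} = \frac{1}{-15 + 1643} = \frac{1}{1628}$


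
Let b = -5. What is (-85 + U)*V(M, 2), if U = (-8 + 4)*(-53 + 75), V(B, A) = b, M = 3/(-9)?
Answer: 865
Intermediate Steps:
M = -⅓ (M = 3*(-⅑) = -⅓ ≈ -0.33333)
V(B, A) = -5
U = -88 (U = -4*22 = -88)
(-85 + U)*V(M, 2) = (-85 - 88)*(-5) = -173*(-5) = 865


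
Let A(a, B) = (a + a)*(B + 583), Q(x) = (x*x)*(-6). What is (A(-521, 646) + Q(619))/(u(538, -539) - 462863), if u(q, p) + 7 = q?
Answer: 894896/115583 ≈ 7.7425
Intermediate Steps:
Q(x) = -6*x² (Q(x) = x²*(-6) = -6*x²)
u(q, p) = -7 + q
A(a, B) = 2*a*(583 + B) (A(a, B) = (2*a)*(583 + B) = 2*a*(583 + B))
(A(-521, 646) + Q(619))/(u(538, -539) - 462863) = (2*(-521)*(583 + 646) - 6*619²)/((-7 + 538) - 462863) = (2*(-521)*1229 - 6*383161)/(531 - 462863) = (-1280618 - 2298966)/(-462332) = -3579584*(-1/462332) = 894896/115583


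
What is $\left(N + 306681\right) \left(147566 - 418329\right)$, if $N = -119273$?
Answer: $-50743152304$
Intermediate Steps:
$\left(N + 306681\right) \left(147566 - 418329\right) = \left(-119273 + 306681\right) \left(147566 - 418329\right) = 187408 \left(-270763\right) = -50743152304$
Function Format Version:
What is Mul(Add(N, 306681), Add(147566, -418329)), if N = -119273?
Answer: -50743152304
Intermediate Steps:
Mul(Add(N, 306681), Add(147566, -418329)) = Mul(Add(-119273, 306681), Add(147566, -418329)) = Mul(187408, -270763) = -50743152304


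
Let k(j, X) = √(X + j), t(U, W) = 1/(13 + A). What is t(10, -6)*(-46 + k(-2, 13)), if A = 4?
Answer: -46/17 + √11/17 ≈ -2.5108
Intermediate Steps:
t(U, W) = 1/17 (t(U, W) = 1/(13 + 4) = 1/17)
t(10, -6)*(-46 + k(-2, 13)) = (-46 + √(13 - 2))/17 = (-46 + √11)/17 = -46/17 + √11/17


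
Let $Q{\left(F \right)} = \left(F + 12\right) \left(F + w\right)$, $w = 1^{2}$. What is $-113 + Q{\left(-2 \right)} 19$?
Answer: $-303$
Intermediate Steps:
$w = 1$
$Q{\left(F \right)} = \left(1 + F\right) \left(12 + F\right)$ ($Q{\left(F \right)} = \left(F + 12\right) \left(F + 1\right) = \left(12 + F\right) \left(1 + F\right) = \left(1 + F\right) \left(12 + F\right)$)
$-113 + Q{\left(-2 \right)} 19 = -113 + \left(12 + \left(-2\right)^{2} + 13 \left(-2\right)\right) 19 = -113 + \left(12 + 4 - 26\right) 19 = -113 - 190 = -303$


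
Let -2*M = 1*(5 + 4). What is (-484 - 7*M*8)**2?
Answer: 53824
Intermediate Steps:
M = -9/2 (M = -(5 + 4)/2 = -9/2 ≈ -4.5000)
(-484 - 7*M*8)**2 = (-484 - 7*(-9/2)*8)**2 = (-484 + (63/2)*8)**2 = (-484 + 252)**2 = (-232)**2 = 53824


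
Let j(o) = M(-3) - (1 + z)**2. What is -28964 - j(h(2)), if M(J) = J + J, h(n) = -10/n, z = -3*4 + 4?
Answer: -28909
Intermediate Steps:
z = -8 (z = -12 + 4 = -8)
M(J) = 2*J
j(o) = -55 (j(o) = 2*(-3) - (1 - 8)**2 = -6 - 1*(-7)**2 = -6 - 1*49 = -6 - 49 = -55)
-28964 - j(h(2)) = -28964 - 1*(-55) = -28964 + 55 = -28909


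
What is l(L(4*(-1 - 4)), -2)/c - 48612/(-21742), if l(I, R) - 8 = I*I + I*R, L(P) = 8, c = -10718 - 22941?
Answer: 817506878/365906989 ≈ 2.2342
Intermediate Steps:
c = -33659
l(I, R) = 8 + I² + I*R (l(I, R) = 8 + (I*I + I*R) = 8 + (I² + I*R) = 8 + I² + I*R)
l(L(4*(-1 - 4)), -2)/c - 48612/(-21742) = (8 + 8² + 8*(-2))/(-33659) - 48612/(-21742) = (8 + 64 - 16)*(-1/33659) - 48612*(-1/21742) = 56*(-1/33659) + 24306/10871 = -56/33659 + 24306/10871 = 817506878/365906989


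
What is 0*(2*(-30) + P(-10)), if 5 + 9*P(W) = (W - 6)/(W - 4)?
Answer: 0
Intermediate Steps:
P(W) = -5/9 + (-6 + W)/(9*(-4 + W)) (P(W) = -5/9 + ((W - 6)/(W - 4))/9 = -5/9 + ((-6 + W)/(-4 + W))/9 = -5/9 + (-6 + W)/(9*(-4 + W)))
0*(2*(-30) + P(-10)) = 0*(2*(-30) + 2*(7 - 2*(-10))/(9*(-4 - 10))) = 0*(-60 + (2/9)*(7 + 20)/(-14)) = 0*(-60 + (2/9)*(-1/14)*27) = 0*(-60 - 3/7) = 0*(-423/7) = 0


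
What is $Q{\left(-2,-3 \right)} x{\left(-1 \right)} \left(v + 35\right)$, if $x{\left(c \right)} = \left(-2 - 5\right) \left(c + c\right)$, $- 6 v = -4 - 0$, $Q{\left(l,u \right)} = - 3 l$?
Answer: $2996$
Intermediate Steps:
$v = \frac{2}{3}$ ($v = - \frac{-4 - 0}{6} = - \frac{-4 + 0}{6} = \left(- \frac{1}{6}\right) \left(-4\right) = \frac{2}{3} \approx 0.66667$)
$x{\left(c \right)} = - 14 c$ ($x{\left(c \right)} = - 7 \cdot 2 c = - 14 c$)
$Q{\left(-2,-3 \right)} x{\left(-1 \right)} \left(v + 35\right) = \left(-3\right) \left(-2\right) \left(\left(-14\right) \left(-1\right)\right) \left(\frac{2}{3} + 35\right) = 6 \cdot 14 \cdot \frac{107}{3} = 84 \cdot \frac{107}{3} = 2996$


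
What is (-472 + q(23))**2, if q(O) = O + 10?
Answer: 192721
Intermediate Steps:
q(O) = 10 + O
(-472 + q(23))**2 = (-472 + (10 + 23))**2 = (-472 + 33)**2 = (-439)**2 = 192721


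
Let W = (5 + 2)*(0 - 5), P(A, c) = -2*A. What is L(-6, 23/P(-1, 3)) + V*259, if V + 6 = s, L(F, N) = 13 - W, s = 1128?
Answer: 290646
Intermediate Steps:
W = -35 (W = 7*(-5) = -35)
L(F, N) = 48 (L(F, N) = 13 - 1*(-35) = 13 + 35 = 48)
V = 1122 (V = -6 + 1128 = 1122)
L(-6, 23/P(-1, 3)) + V*259 = 48 + 1122*259 = 48 + 290598 = 290646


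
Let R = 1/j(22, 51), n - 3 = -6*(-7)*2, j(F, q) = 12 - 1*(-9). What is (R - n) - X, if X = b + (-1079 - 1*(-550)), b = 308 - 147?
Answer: 5902/21 ≈ 281.05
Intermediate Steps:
j(F, q) = 21 (j(F, q) = 12 + 9 = 21)
n = 87 (n = 3 - 6*(-7)*2 = 3 + 42*2 = 3 + 84 = 87)
b = 161
R = 1/21 ≈ 0.047619
X = -368 (X = 161 + (-1079 - 1*(-550)) = 161 + (-1079 + 550) = 161 - 529 = -368)
(R - n) - X = (1/21 - 1*87) - 1*(-368) = (1/21 - 87) + 368 = -1826/21 + 368 = 5902/21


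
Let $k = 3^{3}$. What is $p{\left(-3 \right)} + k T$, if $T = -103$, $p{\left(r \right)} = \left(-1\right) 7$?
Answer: $-2788$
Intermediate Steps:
$p{\left(r \right)} = -7$
$k = 27$
$p{\left(-3 \right)} + k T = -7 + 27 \left(-103\right) = -7 - 2781 = -2788$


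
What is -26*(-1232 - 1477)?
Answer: 70434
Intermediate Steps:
-26*(-1232 - 1477) = -26*(-2709) = 70434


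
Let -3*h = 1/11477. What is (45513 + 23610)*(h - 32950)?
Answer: -26140047932491/11477 ≈ -2.2776e+9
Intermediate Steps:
h = -1/34431 (h = -⅓/11477 = -⅓*1/11477 = -1/34431 ≈ -2.9044e-5)
(45513 + 23610)*(h - 32950) = (45513 + 23610)*(-1/34431 - 32950) = 69123*(-1134501451/34431) = -26140047932491/11477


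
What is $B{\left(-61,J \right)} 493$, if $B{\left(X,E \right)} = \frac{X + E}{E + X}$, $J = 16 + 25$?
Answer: $493$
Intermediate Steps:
$J = 41$
$B{\left(X,E \right)} = 1$ ($B{\left(X,E \right)} = \frac{E + X}{E + X} = 1$)
$B{\left(-61,J \right)} 493 = 1 \cdot 493 = 493$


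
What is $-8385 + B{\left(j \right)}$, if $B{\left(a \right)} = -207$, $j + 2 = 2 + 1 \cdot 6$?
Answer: $-8592$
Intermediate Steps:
$j = 6$ ($j = -2 + \left(2 + 1 \cdot 6\right) = -2 + \left(2 + 6\right) = -2 + 8 = 6$)
$-8385 + B{\left(j \right)} = -8385 - 207 = -8592$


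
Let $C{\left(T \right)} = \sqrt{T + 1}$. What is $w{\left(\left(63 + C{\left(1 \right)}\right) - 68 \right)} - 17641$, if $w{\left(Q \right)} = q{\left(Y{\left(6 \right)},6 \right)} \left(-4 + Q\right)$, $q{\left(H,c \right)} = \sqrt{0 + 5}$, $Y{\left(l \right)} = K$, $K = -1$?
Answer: $-17641 - \sqrt{5} \left(9 - \sqrt{2}\right) \approx -17658.0$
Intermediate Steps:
$Y{\left(l \right)} = -1$
$C{\left(T \right)} = \sqrt{1 + T}$
$q{\left(H,c \right)} = \sqrt{5}$
$w{\left(Q \right)} = \sqrt{5} \left(-4 + Q\right)$
$w{\left(\left(63 + C{\left(1 \right)}\right) - 68 \right)} - 17641 = \sqrt{5} \left(-4 - \left(5 - \sqrt{1 + 1}\right)\right) - 17641 = \sqrt{5} \left(-4 - \left(5 - \sqrt{2}\right)\right) - 17641 = \sqrt{5} \left(-9 + \sqrt{2}\right) - 17641 = -17641 + \sqrt{5} \left(-9 + \sqrt{2}\right)$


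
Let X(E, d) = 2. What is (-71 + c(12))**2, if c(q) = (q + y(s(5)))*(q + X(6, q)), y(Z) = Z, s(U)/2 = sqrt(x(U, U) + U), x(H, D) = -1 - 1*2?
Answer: 10977 + 5432*sqrt(2) ≈ 18659.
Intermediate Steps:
x(H, D) = -3 (x(H, D) = -1 - 2 = -3)
s(U) = 2*sqrt(-3 + U)
c(q) = (2 + q)*(q + 2*sqrt(2)) (c(q) = (q + 2*sqrt(-3 + 5))*(q + 2) = (q + 2*sqrt(2))*(2 + q) = (2 + q)*(q + 2*sqrt(2)))
(-71 + c(12))**2 = (-71 + (12**2 + 2*12 + 4*sqrt(2) + 2*12*sqrt(2)))**2 = (-71 + (144 + 24 + 4*sqrt(2) + 24*sqrt(2)))**2 = (-71 + (168 + 28*sqrt(2)))**2 = (97 + 28*sqrt(2))**2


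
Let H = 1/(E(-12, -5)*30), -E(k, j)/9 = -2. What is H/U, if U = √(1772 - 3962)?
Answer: -I*√2190/1182600 ≈ -3.9572e-5*I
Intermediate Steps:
E(k, j) = 18 (E(k, j) = -9*(-2) = 18)
U = I*√2190 (U = √(-2190) = I*√2190 ≈ 46.797*I)
H = 1/540 (H = 1/(18*30) = 1/540 ≈ 0.0018519)
H/U = 1/(540*((I*√2190))) = (-I*√2190/2190)/540 = -I*√2190/1182600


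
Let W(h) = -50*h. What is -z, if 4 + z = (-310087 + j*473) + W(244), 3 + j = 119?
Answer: 267423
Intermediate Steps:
j = 116 (j = -3 + 119 = 116)
z = -267423 (z = -4 + ((-310087 + 116*473) - 50*244) = -4 + ((-310087 + 54868) - 12200) = -4 + (-255219 - 12200) = -4 - 267419 = -267423)
-z = -1*(-267423) = 267423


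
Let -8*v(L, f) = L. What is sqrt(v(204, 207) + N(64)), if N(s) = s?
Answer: sqrt(154)/2 ≈ 6.2048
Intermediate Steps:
v(L, f) = -L/8
sqrt(v(204, 207) + N(64)) = sqrt(-1/8*204 + 64) = sqrt(-51/2 + 64) = sqrt(77/2) = sqrt(154)/2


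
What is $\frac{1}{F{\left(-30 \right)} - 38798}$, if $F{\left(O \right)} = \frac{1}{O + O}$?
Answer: $- \frac{60}{2327881} \approx -2.5775 \cdot 10^{-5}$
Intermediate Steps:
$F{\left(O \right)} = \frac{1}{2 O}$
$\frac{1}{F{\left(-30 \right)} - 38798} = \frac{1}{\frac{1}{2 \left(-30\right)} - 38798} = \frac{1}{\frac{1}{2} \left(- \frac{1}{30}\right) - 38798} = \frac{1}{- \frac{1}{60} - 38798} = \frac{1}{- \frac{2327881}{60}} = - \frac{60}{2327881}$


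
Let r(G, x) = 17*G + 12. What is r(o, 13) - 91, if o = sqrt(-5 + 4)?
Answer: -79 + 17*I ≈ -79.0 + 17.0*I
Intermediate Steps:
o = I (o = sqrt(-1) = I ≈ 1.0*I)
r(G, x) = 12 + 17*G
r(o, 13) - 91 = (12 + 17*I) - 91 = -79 + 17*I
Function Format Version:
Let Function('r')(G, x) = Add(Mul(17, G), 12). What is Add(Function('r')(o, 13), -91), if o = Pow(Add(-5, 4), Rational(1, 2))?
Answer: Add(-79, Mul(17, I)) ≈ Add(-79.000, Mul(17.000, I))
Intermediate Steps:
o = I (o = Pow(-1, Rational(1, 2)) = I ≈ Mul(1.0000, I))
Function('r')(G, x) = Add(12, Mul(17, G))
Add(Function('r')(o, 13), -91) = Add(Add(12, Mul(17, I)), -91) = Add(-79, Mul(17, I))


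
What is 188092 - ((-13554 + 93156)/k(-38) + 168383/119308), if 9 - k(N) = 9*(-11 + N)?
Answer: 1681470537239/8948100 ≈ 1.8791e+5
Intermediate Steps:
k(N) = 108 - 9*N (k(N) = 9 - 9*(-11 + N) = 9 - (-99 + 9*N) = 9 + (99 - 9*N) = 108 - 9*N)
188092 - ((-13554 + 93156)/k(-38) + 168383/119308) = 188092 - ((-13554 + 93156)/(108 - 9*(-38)) + 168383/119308) = 188092 - (79602/(108 + 342) + 168383*(1/119308)) = 188092 - (79602/450 + 168383/119308) = 188092 - (79602*(1/450) + 168383/119308) = 188092 - (13267/75 + 168383/119308) = 188092 - 1*1595487961/8948100 = 188092 - 1595487961/8948100 = 1681470537239/8948100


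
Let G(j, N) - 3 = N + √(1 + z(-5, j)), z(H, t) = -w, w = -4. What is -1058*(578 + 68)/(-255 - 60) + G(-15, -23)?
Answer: 677168/315 + √5 ≈ 2152.0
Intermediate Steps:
z(H, t) = 4 (z(H, t) = -1*(-4) = 4)
G(j, N) = 3 + N + √5 (G(j, N) = 3 + (N + √(1 + 4)) = 3 + (N + √5) = 3 + N + √5)
-1058*(578 + 68)/(-255 - 60) + G(-15, -23) = -1058*(578 + 68)/(-255 - 60) + (3 - 23 + √5) = -683468/(-315) + (-20 + √5) = -683468*(-1)/315 + (-20 + √5) = -1058*(-646/315) + (-20 + √5) = 683468/315 + (-20 + √5) = 677168/315 + √5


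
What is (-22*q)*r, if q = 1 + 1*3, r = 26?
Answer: -2288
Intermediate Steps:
q = 4 (q = 1 + 3 = 4)
(-22*q)*r = -22*4*26 = -88*26 = -2288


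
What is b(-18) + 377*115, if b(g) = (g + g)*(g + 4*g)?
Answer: 46595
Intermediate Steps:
b(g) = 10*g**2 (b(g) = (2*g)*(5*g) = 10*g**2)
b(-18) + 377*115 = 10*(-18)**2 + 377*115 = 10*324 + 43355 = 3240 + 43355 = 46595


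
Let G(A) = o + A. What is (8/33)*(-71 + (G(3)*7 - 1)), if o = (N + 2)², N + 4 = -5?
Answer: 2336/33 ≈ 70.788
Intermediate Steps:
N = -9 (N = -4 - 5 = -9)
o = 49 (o = (-9 + 2)² = (-7)² = 49)
G(A) = 49 + A
(8/33)*(-71 + (G(3)*7 - 1)) = (8/33)*(-71 + ((49 + 3)*7 - 1)) = (8*(1/33))*(-71 + (52*7 - 1)) = 8*(-71 + (364 - 1))/33 = 8*(-71 + 363)/33 = (8/33)*292 = 2336/33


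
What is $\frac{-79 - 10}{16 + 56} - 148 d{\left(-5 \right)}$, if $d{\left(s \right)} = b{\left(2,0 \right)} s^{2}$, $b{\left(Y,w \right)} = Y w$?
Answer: $- \frac{89}{72} \approx -1.2361$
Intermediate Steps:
$d{\left(s \right)} = 0$ ($d{\left(s \right)} = 2 \cdot 0 s^{2} = 0 s^{2} = 0$)
$\frac{-79 - 10}{16 + 56} - 148 d{\left(-5 \right)} = \frac{-79 - 10}{16 + 56} - 0 = - \frac{89}{72} + 0 = - \frac{89}{72}$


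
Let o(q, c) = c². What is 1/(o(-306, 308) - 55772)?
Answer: 1/39092 ≈ 2.5581e-5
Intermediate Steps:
1/(o(-306, 308) - 55772) = 1/(308² - 55772) = 1/(94864 - 55772) = 1/39092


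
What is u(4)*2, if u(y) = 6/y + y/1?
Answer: 11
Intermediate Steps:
u(y) = y + 6/y (u(y) = 6/y + y*1 = 6/y + y = y + 6/y)
u(4)*2 = (4 + 6/4)*2 = (4 + 6*(¼))*2 = (4 + 3/2)*2 = (11/2)*2 = 11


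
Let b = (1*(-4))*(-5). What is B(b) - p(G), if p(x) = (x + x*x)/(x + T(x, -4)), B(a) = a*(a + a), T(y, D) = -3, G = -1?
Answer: 800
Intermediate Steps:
b = 20 (b = -4*(-5) = 20)
B(a) = 2*a**2 (B(a) = a*(2*a) = 2*a**2)
p(x) = (x + x**2)/(-3 + x) (p(x) = (x + x*x)/(x - 3) = (x + x**2)/(-3 + x))
B(b) - p(G) = 2*20**2 - (-1)*(1 - 1)/(-3 - 1) = 2*400 - (-1)*0/(-4) = 800 - (-1)*(-1)*0/4 = 800 - 1*0 = 800 + 0 = 800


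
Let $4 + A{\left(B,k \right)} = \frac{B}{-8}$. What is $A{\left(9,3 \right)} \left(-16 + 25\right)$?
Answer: $- \frac{369}{8} \approx -46.125$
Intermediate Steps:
$A{\left(B,k \right)} = -4 - \frac{B}{8}$ ($A{\left(B,k \right)} = -4 + \frac{B}{-8} = -4 + B \left(- \frac{1}{8}\right) = -4 - \frac{B}{8}$)
$A{\left(9,3 \right)} \left(-16 + 25\right) = \left(-4 - \frac{9}{8}\right) \left(-16 + 25\right) = \left(-4 - \frac{9}{8}\right) 9 = \left(- \frac{41}{8}\right) 9 = - \frac{369}{8}$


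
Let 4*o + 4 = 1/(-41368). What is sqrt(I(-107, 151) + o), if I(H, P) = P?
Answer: sqrt(256696703258)/41368 ≈ 12.247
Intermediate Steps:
o = -165473/165472 (o = -1 + (1/4)/(-41368) = -1 + (1/4)*(-1/41368) = -1 - 1/165472 = -165473/165472 ≈ -1.0000)
sqrt(I(-107, 151) + o) = sqrt(151 - 165473/165472) = sqrt(24820799/165472) = sqrt(256696703258)/41368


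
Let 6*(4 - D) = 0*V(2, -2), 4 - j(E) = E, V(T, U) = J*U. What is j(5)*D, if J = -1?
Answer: -4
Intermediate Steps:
V(T, U) = -U
j(E) = 4 - E
D = 4 (D = 4 - 0*(-1*(-2)) = 4 - 0*2 = 4 - ⅙*0 = 4 + 0 = 4)
j(5)*D = (4 - 1*5)*4 = (4 - 5)*4 = -1*4 = -4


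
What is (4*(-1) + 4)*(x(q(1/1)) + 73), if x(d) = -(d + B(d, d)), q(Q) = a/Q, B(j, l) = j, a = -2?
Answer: 0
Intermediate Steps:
q(Q) = -2/Q
x(d) = -2*d (x(d) = -(d + d) = -2*d)
(4*(-1) + 4)*(x(q(1/1)) + 73) = (4*(-1) + 4)*(-(-4)/(1/1) + 73) = (-4 + 4)*(-(-4)/1 + 73) = 0*(-(-4) + 73) = 0*(-2*(-2) + 73) = 0*(4 + 73) = 0*77 = 0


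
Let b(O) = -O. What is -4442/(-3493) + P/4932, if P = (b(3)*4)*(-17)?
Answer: 1885043/1435623 ≈ 1.3130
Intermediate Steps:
P = 204 (P = (-1*3*4)*(-17) = -3*4*(-17) = -12*(-17) = 204)
-4442/(-3493) + P/4932 = -4442/(-3493) + 204/4932 = -4442*(-1/3493) + 204*(1/4932) = 4442/3493 + 17/411 = 1885043/1435623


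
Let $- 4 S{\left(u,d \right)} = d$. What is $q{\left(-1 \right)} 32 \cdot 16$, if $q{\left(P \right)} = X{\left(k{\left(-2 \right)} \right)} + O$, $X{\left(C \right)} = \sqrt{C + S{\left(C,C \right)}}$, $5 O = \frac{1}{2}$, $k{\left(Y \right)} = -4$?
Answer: $\frac{256}{5} + 512 i \sqrt{3} \approx 51.2 + 886.81 i$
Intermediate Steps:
$S{\left(u,d \right)} = - \frac{d}{4}$
$O = \frac{1}{10}$ ($O = \frac{1}{5 \cdot 2} = \frac{1}{5} \cdot \frac{1}{2} = \frac{1}{10} \approx 0.1$)
$X{\left(C \right)} = \frac{\sqrt{3} \sqrt{C}}{2}$ ($X{\left(C \right)} = \sqrt{C - \frac{C}{4}} = \sqrt{\frac{3 C}{4}} = \frac{\sqrt{3} \sqrt{C}}{2}$)
$q{\left(P \right)} = \frac{1}{10} + i \sqrt{3}$ ($q{\left(P \right)} = \frac{\sqrt{3} \sqrt{-4}}{2} + \frac{1}{10} = \frac{\sqrt{3} \cdot 2 i}{2} + \frac{1}{10} = i \sqrt{3} + \frac{1}{10} = \frac{1}{10} + i \sqrt{3}$)
$q{\left(-1 \right)} 32 \cdot 16 = \left(\frac{1}{10} + i \sqrt{3}\right) 32 \cdot 16 = \left(\frac{16}{5} + 32 i \sqrt{3}\right) 16 = \frac{256}{5} + 512 i \sqrt{3}$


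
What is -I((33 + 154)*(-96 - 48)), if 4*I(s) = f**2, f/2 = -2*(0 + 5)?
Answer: -100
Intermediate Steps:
f = -20 (f = 2*(-2*(0 + 5)) = 2*(-2*5) = 2*(-10) = -20)
I(s) = 100 (I(s) = (1/4)*(-20)**2 = (1/4)*400 = 100)
-I((33 + 154)*(-96 - 48)) = -1*100 = -100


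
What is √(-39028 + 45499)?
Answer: 3*√719 ≈ 80.443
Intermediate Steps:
√(-39028 + 45499) = √6471 = 3*√719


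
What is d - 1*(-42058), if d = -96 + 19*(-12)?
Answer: 41734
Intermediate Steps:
d = -324 (d = -96 - 228 = -324)
d - 1*(-42058) = -324 - 1*(-42058) = -324 + 42058 = 41734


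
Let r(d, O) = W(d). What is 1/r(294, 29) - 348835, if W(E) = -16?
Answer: -5581361/16 ≈ -3.4884e+5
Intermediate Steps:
r(d, O) = -16
1/r(294, 29) - 348835 = 1/(-16) - 348835 = -1/16 - 348835 = -5581361/16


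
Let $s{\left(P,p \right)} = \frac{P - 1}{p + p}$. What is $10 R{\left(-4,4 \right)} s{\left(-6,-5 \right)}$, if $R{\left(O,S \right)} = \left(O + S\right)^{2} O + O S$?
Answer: $-112$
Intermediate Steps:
$s{\left(P,p \right)} = \frac{-1 + P}{2 p}$
$R{\left(O,S \right)} = O S + O \left(O + S\right)^{2}$ ($R{\left(O,S \right)} = O \left(O + S\right)^{2} + O S = O S + O \left(O + S\right)^{2}$)
$10 R{\left(-4,4 \right)} s{\left(-6,-5 \right)} = 10 \left(- 4 \left(4 + \left(-4 + 4\right)^{2}\right)\right) \frac{-1 - 6}{2 \left(-5\right)} = 10 \left(- 4 \left(4 + 0^{2}\right)\right) \frac{1}{2} \left(- \frac{1}{5}\right) \left(-7\right) = 10 \left(- 4 \left(4 + 0\right)\right) \frac{7}{10} = 10 \left(\left(-4\right) 4\right) \frac{7}{10} = 10 \left(-16\right) \frac{7}{10} = \left(-160\right) \frac{7}{10} = -112$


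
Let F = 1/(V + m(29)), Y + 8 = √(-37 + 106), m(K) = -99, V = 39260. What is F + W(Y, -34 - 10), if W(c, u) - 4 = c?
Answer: -156643/39161 + √69 ≈ 4.3066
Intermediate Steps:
Y = -8 + √69 (Y = -8 + √(-37 + 106) = -8 + √69 ≈ 0.30662)
F = 1/39161 (F = 1/(39260 - 99) = 1/39161 ≈ 2.5536e-5)
W(c, u) = 4 + c
F + W(Y, -34 - 10) = 1/39161 + (4 + (-8 + √69)) = 1/39161 + (-4 + √69) = -156643/39161 + √69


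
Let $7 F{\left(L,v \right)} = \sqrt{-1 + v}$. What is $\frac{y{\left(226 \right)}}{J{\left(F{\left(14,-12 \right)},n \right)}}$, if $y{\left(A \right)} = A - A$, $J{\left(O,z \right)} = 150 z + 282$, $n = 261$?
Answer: $0$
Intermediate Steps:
$F{\left(L,v \right)} = \frac{\sqrt{-1 + v}}{7}$
$J{\left(O,z \right)} = 282 + 150 z$
$y{\left(A \right)} = 0$
$\frac{y{\left(226 \right)}}{J{\left(F{\left(14,-12 \right)},n \right)}} = \frac{0}{282 + 150 \cdot 261} = \frac{0}{282 + 39150} = \frac{0}{39432} = 0 \cdot \frac{1}{39432} = 0$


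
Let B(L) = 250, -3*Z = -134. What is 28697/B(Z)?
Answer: 28697/250 ≈ 114.79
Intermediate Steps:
Z = 134/3 (Z = -1/3*(-134) = 134/3 ≈ 44.667)
28697/B(Z) = 28697/250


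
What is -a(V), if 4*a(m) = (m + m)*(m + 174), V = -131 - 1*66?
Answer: -4531/2 ≈ -2265.5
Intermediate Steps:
V = -197 (V = -131 - 66 = -197)
a(m) = m*(174 + m)/2 (a(m) = ((m + m)*(m + 174))/4 = ((2*m)*(174 + m))/4 = (2*m*(174 + m))/4 = m*(174 + m)/2)
-a(V) = -(-197)*(174 - 197)/2 = -(-197)*(-23)/2 = -1*4531/2 = -4531/2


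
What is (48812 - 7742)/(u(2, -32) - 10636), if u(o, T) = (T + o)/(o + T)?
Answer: -2738/709 ≈ -3.8618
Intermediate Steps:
u(o, T) = 1 (u(o, T) = (T + o)/(T + o) = 1)
(48812 - 7742)/(u(2, -32) - 10636) = (48812 - 7742)/(1 - 10636) = 41070/(-10635) = 41070*(-1/10635) = -2738/709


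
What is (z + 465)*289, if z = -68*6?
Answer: 16473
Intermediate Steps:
z = -408
(z + 465)*289 = (-408 + 465)*289 = 57*289 = 16473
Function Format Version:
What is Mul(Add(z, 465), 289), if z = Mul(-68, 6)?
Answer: 16473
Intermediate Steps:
z = -408
Mul(Add(z, 465), 289) = Mul(Add(-408, 465), 289) = Mul(57, 289) = 16473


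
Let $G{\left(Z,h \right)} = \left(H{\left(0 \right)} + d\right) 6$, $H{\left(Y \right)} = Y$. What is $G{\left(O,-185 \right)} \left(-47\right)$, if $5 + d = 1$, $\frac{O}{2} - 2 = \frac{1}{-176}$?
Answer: $1128$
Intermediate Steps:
$O = \frac{351}{88}$ ($O = 4 + \frac{2}{-176} = 4 + 2 \left(- \frac{1}{176}\right) = 4 - \frac{1}{88} = \frac{351}{88} \approx 3.9886$)
$d = -4$ ($d = -5 + 1 = -4$)
$G{\left(Z,h \right)} = -24$ ($G{\left(Z,h \right)} = \left(0 - 4\right) 6 = \left(-4\right) 6 = -24$)
$G{\left(O,-185 \right)} \left(-47\right) = \left(-24\right) \left(-47\right) = 1128$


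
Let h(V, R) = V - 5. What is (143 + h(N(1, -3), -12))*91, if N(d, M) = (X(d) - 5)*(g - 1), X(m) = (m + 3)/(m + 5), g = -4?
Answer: 43589/3 ≈ 14530.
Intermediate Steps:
X(m) = (3 + m)/(5 + m)
N(d, M) = 25 - 5*(3 + d)/(5 + d) (N(d, M) = ((3 + d)/(5 + d) - 5)*(-4 - 1) = (-5 + (3 + d)/(5 + d))*(-5) = 25 - 5*(3 + d)/(5 + d))
h(V, R) = -5 + V
(143 + h(N(1, -3), -12))*91 = (143 + (-5 + 10*(11 + 2*1)/(5 + 1)))*91 = (143 + (-5 + 10*(11 + 2)/6))*91 = (143 + (-5 + 10*(⅙)*13))*91 = (143 + (-5 + 65/3))*91 = (143 + 50/3)*91 = (479/3)*91 = 43589/3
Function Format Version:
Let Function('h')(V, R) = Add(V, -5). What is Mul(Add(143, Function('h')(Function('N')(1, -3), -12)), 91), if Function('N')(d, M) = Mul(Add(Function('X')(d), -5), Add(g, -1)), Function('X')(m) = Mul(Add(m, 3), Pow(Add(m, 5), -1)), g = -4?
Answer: Rational(43589, 3) ≈ 14530.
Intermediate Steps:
Function('X')(m) = Mul(Pow(Add(5, m), -1), Add(3, m)) (Function('X')(m) = Mul(Add(3, m), Pow(Add(5, m), -1)) = Mul(Pow(Add(5, m), -1), Add(3, m)))
Function('N')(d, M) = Add(25, Mul(-5, Pow(Add(5, d), -1), Add(3, d))) (Function('N')(d, M) = Mul(Add(Mul(Pow(Add(5, d), -1), Add(3, d)), -5), Add(-4, -1)) = Mul(Add(-5, Mul(Pow(Add(5, d), -1), Add(3, d))), -5) = Add(25, Mul(-5, Pow(Add(5, d), -1), Add(3, d))))
Function('h')(V, R) = Add(-5, V)
Mul(Add(143, Function('h')(Function('N')(1, -3), -12)), 91) = Mul(Add(143, Add(-5, Mul(10, Pow(Add(5, 1), -1), Add(11, Mul(2, 1))))), 91) = Mul(Add(143, Add(-5, Mul(10, Pow(6, -1), Add(11, 2)))), 91) = Mul(Add(143, Add(-5, Mul(10, Rational(1, 6), 13))), 91) = Mul(Add(143, Add(-5, Rational(65, 3))), 91) = Mul(Add(143, Rational(50, 3)), 91) = Mul(Rational(479, 3), 91) = Rational(43589, 3)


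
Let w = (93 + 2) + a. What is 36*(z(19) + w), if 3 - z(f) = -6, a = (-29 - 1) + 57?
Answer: 4716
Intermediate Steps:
a = 27 (a = -30 + 57 = 27)
z(f) = 9 (z(f) = 3 - 1*(-6) = 3 + 6 = 9)
w = 122 (w = (93 + 2) + 27 = 95 + 27 = 122)
36*(z(19) + w) = 36*(9 + 122) = 36*131 = 4716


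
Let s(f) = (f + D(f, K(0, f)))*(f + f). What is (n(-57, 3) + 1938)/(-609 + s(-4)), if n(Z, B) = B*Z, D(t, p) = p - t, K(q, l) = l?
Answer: -1767/577 ≈ -3.0624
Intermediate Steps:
s(f) = 2*f² (s(f) = (f + (f - f))*(f + f) = (f + 0)*(2*f) = f*(2*f) = 2*f²)
(n(-57, 3) + 1938)/(-609 + s(-4)) = (3*(-57) + 1938)/(-609 + 2*(-4)²) = (-171 + 1938)/(-609 + 2*16) = 1767/(-609 + 32) = 1767/(-577) = 1767*(-1/577) = -1767/577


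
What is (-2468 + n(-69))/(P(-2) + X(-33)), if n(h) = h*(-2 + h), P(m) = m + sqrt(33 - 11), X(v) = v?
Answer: -85085/1203 - 2431*sqrt(22)/1203 ≈ -80.206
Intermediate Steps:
P(m) = m + sqrt(22)
(-2468 + n(-69))/(P(-2) + X(-33)) = (-2468 - 69*(-2 - 69))/((-2 + sqrt(22)) - 33) = (-2468 - 69*(-71))/(-35 + sqrt(22)) = (-2468 + 4899)/(-35 + sqrt(22)) = 2431/(-35 + sqrt(22))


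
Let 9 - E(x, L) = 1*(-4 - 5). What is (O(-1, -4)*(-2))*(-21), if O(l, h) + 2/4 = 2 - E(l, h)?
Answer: -693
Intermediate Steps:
E(x, L) = 18 (E(x, L) = 9 - (-4 - 5) = 9 - (-9) = 9 - 1*(-9) = 9 + 9 = 18)
O(l, h) = -33/2 (O(l, h) = -1/2 + (2 - 1*18) = -1/2 + (2 - 18) = -1/2 - 16 = -33/2)
(O(-1, -4)*(-2))*(-21) = -33/2*(-2)*(-21) = 33*(-21) = -693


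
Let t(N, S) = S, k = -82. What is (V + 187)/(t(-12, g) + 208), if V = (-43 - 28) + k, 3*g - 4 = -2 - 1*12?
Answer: 51/307 ≈ 0.16612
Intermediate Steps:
g = -10/3 (g = 4/3 + (-2 - 1*12)/3 = 4/3 + (-2 - 12)/3 = 4/3 + (⅓)*(-14) = 4/3 - 14/3 = -10/3 ≈ -3.3333)
V = -153 (V = (-43 - 28) - 82 = -71 - 82 = -153)
(V + 187)/(t(-12, g) + 208) = (-153 + 187)/(-10/3 + 208) = 34/(614/3) = 34*(3/614) = 51/307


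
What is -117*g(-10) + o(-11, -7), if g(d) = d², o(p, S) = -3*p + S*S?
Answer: -11618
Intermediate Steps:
o(p, S) = S² - 3*p (o(p, S) = -3*p + S² = S² - 3*p)
-117*g(-10) + o(-11, -7) = -117*(-10)² + ((-7)² - 3*(-11)) = -117*100 + (49 + 33) = -11700 + 82 = -11618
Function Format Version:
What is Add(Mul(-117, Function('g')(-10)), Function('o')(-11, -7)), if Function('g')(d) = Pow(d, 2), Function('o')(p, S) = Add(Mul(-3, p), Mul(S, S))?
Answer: -11618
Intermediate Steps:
Function('o')(p, S) = Add(Pow(S, 2), Mul(-3, p)) (Function('o')(p, S) = Add(Mul(-3, p), Pow(S, 2)) = Add(Pow(S, 2), Mul(-3, p)))
Add(Mul(-117, Function('g')(-10)), Function('o')(-11, -7)) = Add(Mul(-117, Pow(-10, 2)), Add(Pow(-7, 2), Mul(-3, -11))) = Add(Mul(-117, 100), Add(49, 33)) = Add(-11700, 82) = -11618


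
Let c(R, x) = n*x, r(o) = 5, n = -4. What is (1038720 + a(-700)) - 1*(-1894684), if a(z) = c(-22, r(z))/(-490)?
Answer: 143736798/49 ≈ 2.9334e+6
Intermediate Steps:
c(R, x) = -4*x
a(z) = 2/49 (a(z) = -4*5/(-490) = -20*(-1/490) = 2/49)
(1038720 + a(-700)) - 1*(-1894684) = (1038720 + 2/49) - 1*(-1894684) = 50897282/49 + 1894684 = 143736798/49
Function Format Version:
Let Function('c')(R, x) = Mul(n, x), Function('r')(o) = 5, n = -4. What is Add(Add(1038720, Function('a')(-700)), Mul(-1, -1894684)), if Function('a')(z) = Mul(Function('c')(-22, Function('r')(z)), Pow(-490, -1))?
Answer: Rational(143736798, 49) ≈ 2.9334e+6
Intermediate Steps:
Function('c')(R, x) = Mul(-4, x)
Function('a')(z) = Rational(2, 49) (Function('a')(z) = Mul(Mul(-4, 5), Pow(-490, -1)) = Mul(-20, Rational(-1, 490)) = Rational(2, 49))
Add(Add(1038720, Function('a')(-700)), Mul(-1, -1894684)) = Add(Add(1038720, Rational(2, 49)), Mul(-1, -1894684)) = Add(Rational(50897282, 49), 1894684) = Rational(143736798, 49)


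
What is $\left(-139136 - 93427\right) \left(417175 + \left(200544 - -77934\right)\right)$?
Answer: $-161783148639$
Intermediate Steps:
$\left(-139136 - 93427\right) \left(417175 + \left(200544 - -77934\right)\right) = - 232563 \left(417175 + \left(200544 + 77934\right)\right) = - 232563 \left(417175 + 278478\right) = \left(-232563\right) 695653 = -161783148639$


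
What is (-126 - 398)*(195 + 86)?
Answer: -147244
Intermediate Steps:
(-126 - 398)*(195 + 86) = -524*281 = -147244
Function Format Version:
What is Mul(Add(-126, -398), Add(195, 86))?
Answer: -147244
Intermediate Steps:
Mul(Add(-126, -398), Add(195, 86)) = Mul(-524, 281) = -147244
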